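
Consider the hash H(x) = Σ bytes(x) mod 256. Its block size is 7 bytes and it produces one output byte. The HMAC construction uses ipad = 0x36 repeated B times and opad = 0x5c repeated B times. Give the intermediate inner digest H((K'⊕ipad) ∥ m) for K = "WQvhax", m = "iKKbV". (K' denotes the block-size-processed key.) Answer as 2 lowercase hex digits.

Key "WQvhax" = 57 51 76 68 61 78 is 6 bytes ≤ B = 7; zero-pad to 7 bytes: K' = 57 51 76 68 61 78 00.
K' ⊕ ipad = 61 67 40 5e 57 4e 36.
Inner input = 61 67 40 5e 57 4e 36 ∥ 69 4b 4b 62 56.
Inner hash: sum = 97+103+64+94+87+78+54+105+75+75+98+86 = 1016; mod 256 = 248 → f8.

f8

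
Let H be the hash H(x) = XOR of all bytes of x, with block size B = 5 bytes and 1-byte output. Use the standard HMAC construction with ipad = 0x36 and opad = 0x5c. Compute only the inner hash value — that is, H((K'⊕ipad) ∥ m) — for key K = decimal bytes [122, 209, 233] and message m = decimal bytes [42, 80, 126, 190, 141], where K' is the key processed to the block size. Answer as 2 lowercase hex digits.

Key decimal bytes [122, 209, 233] = 7a d1 e9 is 3 bytes ≤ B = 5; zero-pad to 5 bytes: K' = 7a d1 e9 00 00.
K' ⊕ ipad = 4c e7 df 36 36.
Inner input = 4c e7 df 36 36 ∥ 2a 50 7e be 8d.
Inner hash: XOR 4c⊕e7⊕df⊕36⊕36⊕2a⊕50⊕7e⊕be⊕8d = 43.

43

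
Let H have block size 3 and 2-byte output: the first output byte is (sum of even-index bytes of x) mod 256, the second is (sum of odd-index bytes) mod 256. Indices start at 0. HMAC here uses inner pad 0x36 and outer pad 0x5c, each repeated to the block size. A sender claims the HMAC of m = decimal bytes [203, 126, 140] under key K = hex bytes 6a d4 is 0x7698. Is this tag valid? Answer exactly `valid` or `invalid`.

Key hex bytes 6a d4 is 2 bytes ≤ B = 3; zero-pad to 3 bytes: K' = 6a d4 00.
K' ⊕ ipad = 5c e2 36; K' ⊕ opad = 36 88 5c.
Inner hash: even-index sum = 272 mod 256 = 16; odd-index sum = 569 mod 256 = 57 → 10 39.
Outer hash (recomputed tag): even-index sum = 203 mod 256 = 203; odd-index sum = 152 mod 256 = 152 → cb 98.
Recomputed tag = cb98; claimed = 7698 → mismatch.

invalid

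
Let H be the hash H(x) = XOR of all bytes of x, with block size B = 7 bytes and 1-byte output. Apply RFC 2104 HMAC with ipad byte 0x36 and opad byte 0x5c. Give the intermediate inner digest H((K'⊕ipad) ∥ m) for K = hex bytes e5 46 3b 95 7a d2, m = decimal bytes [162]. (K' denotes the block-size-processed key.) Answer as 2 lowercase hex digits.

Key hex bytes e5 46 3b 95 7a d2 is 6 bytes ≤ B = 7; zero-pad to 7 bytes: K' = e5 46 3b 95 7a d2 00.
K' ⊕ ipad = d3 70 0d a3 4c e4 36.
Inner input = d3 70 0d a3 4c e4 36 ∥ a2.
Inner hash: XOR d3⊕70⊕0d⊕a3⊕4c⊕e4⊕36⊕a2 = 31.

31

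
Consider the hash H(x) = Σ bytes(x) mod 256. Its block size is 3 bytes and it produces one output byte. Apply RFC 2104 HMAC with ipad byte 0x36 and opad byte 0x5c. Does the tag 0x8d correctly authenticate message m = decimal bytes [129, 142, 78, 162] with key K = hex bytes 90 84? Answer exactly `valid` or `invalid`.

valid

Key hex bytes 90 84 is 2 bytes ≤ B = 3; zero-pad to 3 bytes: K' = 90 84 00.
K' ⊕ ipad = a6 b2 36; K' ⊕ opad = cc d8 5c.
Inner hash: sum = 166+178+54+129+142+78+162 = 909; mod 256 = 141 → 8d.
Outer hash (recomputed tag): sum = 204+216+92+141 = 653; mod 256 = 141 → 8d.
Recomputed tag = 8d; claimed = 8d → match.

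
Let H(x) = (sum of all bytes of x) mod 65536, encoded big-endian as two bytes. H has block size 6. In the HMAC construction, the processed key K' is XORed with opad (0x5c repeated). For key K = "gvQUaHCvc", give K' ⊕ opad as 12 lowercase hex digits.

Key "gvQUaHCvc" = 67 76 51 55 61 48 43 76 63 is 9 bytes > B = 6, so hash it first: H(key) = 03 48, then zero-pad to 6 bytes: K' = 03 48 00 00 00 00.
XOR each byte with 0x5c: 03⊕5c=5f, 48⊕5c=14, 00⊕5c=5c, 00⊕5c=5c, 00⊕5c=5c, 00⊕5c=5c.

5f145c5c5c5c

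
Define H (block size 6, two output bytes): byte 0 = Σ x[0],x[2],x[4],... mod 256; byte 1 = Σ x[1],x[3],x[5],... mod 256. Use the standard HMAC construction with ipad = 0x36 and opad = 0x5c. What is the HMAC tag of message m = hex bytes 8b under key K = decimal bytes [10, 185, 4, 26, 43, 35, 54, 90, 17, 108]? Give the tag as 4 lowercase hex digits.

418e

Key decimal bytes [10, 185, 4, 26, 43, 35, 54, 90, 17, 108] = 0a b9 04 1a 2b 23 36 5a 11 6c is 10 bytes > B = 6, so hash it first: H(key) = 80 bc, then zero-pad to 6 bytes: K' = 80 bc 00 00 00 00.
K' ⊕ ipad = b6 8a 36 36 36 36.  K' ⊕ opad = dc e0 5c 5c 5c 5c.
Inner input = (K'⊕ipad) ∥ m = b6 8a 36 36 36 36 ∥ 8b.
Inner hash: even-index sum = 429 mod 256 = 173; odd-index sum = 246 mod 256 = 246 → ad f6.
Outer input = (K'⊕opad) ∥ inner = dc e0 5c 5c 5c 5c ∥ ad f6.
Outer hash (tag): even-index sum = 577 mod 256 = 65; odd-index sum = 654 mod 256 = 142 → 41 8e.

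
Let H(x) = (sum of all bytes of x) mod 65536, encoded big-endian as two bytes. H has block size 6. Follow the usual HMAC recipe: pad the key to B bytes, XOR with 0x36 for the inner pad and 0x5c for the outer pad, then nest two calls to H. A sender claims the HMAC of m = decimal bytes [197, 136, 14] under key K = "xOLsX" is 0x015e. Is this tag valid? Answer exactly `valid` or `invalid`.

valid

Key "xOLsX" = 78 4f 4c 73 58 is 5 bytes ≤ B = 6; zero-pad to 6 bytes: K' = 78 4f 4c 73 58 00.
K' ⊕ ipad = 4e 79 7a 45 6e 36; K' ⊕ opad = 24 13 10 2f 04 5c.
Inner hash: sum = 78+121+122+69+110+54+197+136+14 = 901 → 03 85.
Outer hash (recomputed tag): sum = 36+19+16+47+4+92+3+133 = 350 → 01 5e.
Recomputed tag = 015e; claimed = 015e → match.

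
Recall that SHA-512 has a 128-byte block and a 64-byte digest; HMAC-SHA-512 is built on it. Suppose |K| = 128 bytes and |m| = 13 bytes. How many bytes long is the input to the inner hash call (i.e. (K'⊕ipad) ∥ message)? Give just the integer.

141

Key is 128 ≤ 128 bytes, zero-padded: |K'| = 128.
Inner input = (K'⊕ipad) ∥ m → 128 + 13 = 141 bytes.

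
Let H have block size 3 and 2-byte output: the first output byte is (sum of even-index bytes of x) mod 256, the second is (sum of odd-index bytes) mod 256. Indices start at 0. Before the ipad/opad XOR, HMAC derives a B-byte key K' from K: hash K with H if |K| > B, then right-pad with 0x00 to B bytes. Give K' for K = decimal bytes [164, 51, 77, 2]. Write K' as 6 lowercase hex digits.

f13500

|K| = 4 > B = 3, so first hash the key.
H(K): even-index sum = 241 mod 256 = 241; odd-index sum = 53 mod 256 = 53 → f1 35.
Zero-pad H(K) = f1 35 to 3 bytes: K' = f1 35 00.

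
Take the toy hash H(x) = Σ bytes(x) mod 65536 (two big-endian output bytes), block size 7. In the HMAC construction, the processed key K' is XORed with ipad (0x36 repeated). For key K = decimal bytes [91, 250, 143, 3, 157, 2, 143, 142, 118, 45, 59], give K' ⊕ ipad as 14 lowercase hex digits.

Key decimal bytes [91, 250, 143, 3, 157, 2, 143, 142, 118, 45, 59] = 5b fa 8f 03 9d 02 8f 8e 76 2d 3b is 11 bytes > B = 7, so hash it first: H(key) = 04 81, then zero-pad to 7 bytes: K' = 04 81 00 00 00 00 00.
XOR each byte with 0x36: 04⊕36=32, 81⊕36=b7, 00⊕36=36, 00⊕36=36, 00⊕36=36, 00⊕36=36, 00⊕36=36.

32b73636363636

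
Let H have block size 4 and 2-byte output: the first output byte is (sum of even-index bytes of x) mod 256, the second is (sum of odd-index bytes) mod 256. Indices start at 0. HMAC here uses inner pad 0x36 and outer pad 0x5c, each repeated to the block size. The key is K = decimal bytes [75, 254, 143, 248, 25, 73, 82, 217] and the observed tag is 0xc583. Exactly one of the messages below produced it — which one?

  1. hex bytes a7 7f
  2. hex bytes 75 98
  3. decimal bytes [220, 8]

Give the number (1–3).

Key decimal bytes [75, 254, 143, 248, 25, 73, 82, 217] = 4b fe 8f f8 19 49 52 d9 is 8 bytes > B = 4, so hash it first: H(key) = 45 18, then zero-pad to 4 bytes: K' = 45 18 00 00.
K' ⊕ ipad = 73 2e 36 36; K' ⊕ opad = 19 44 5c 5c.
m1: inner = H(73 2e 36 36 a7 7f) = 50 e3; tag = H(19 44 5c 5c 50 e3) = c583 ← matches
m2: inner = H(73 2e 36 36 75 98) = 1e fc; tag = H(19 44 5c 5c 1e fc) = 939c
m3: inner = H(73 2e 36 36 dc 08) = 85 6c; tag = H(19 44 5c 5c 85 6c) = fa0c

1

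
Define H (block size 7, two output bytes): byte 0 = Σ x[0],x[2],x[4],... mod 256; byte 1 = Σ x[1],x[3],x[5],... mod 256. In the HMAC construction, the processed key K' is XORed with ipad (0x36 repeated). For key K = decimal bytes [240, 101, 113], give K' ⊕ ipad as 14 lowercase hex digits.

c6534736363636

Key decimal bytes [240, 101, 113] = f0 65 71 is 3 bytes ≤ B = 7; zero-pad to 7 bytes: K' = f0 65 71 00 00 00 00.
XOR each byte with 0x36: f0⊕36=c6, 65⊕36=53, 71⊕36=47, 00⊕36=36, 00⊕36=36, 00⊕36=36, 00⊕36=36.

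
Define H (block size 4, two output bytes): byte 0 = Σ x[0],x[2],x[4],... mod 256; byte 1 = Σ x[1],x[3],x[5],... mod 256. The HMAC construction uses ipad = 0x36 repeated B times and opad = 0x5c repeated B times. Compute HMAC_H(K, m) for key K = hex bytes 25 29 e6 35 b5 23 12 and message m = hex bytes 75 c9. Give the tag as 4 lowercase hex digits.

Key hex bytes 25 29 e6 35 b5 23 12 is 7 bytes > B = 4, so hash it first: H(key) = d2 81, then zero-pad to 4 bytes: K' = d2 81 00 00.
K' ⊕ ipad = e4 b7 36 36.  K' ⊕ opad = 8e dd 5c 5c.
Inner input = (K'⊕ipad) ∥ m = e4 b7 36 36 ∥ 75 c9.
Inner hash: even-index sum = 399 mod 256 = 143; odd-index sum = 438 mod 256 = 182 → 8f b6.
Outer input = (K'⊕opad) ∥ inner = 8e dd 5c 5c ∥ 8f b6.
Outer hash (tag): even-index sum = 377 mod 256 = 121; odd-index sum = 495 mod 256 = 239 → 79 ef.

79ef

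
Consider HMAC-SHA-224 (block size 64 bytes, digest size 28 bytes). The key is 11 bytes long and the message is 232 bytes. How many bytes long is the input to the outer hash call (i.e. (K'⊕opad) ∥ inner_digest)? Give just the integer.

Key is 11 ≤ 64 bytes, zero-padded: |K'| = 64.
Outer input = (K'⊕opad) ∥ H(inner) → 64 + 28 = 92 bytes.

92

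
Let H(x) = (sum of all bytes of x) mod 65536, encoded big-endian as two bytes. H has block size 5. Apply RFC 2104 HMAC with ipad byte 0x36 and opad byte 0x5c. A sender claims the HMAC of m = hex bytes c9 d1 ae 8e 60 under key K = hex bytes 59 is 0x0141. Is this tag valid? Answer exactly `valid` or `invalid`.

invalid

Key hex bytes 59 is 1 byte ≤ B = 5; zero-pad to 5 bytes: K' = 59 00 00 00 00.
K' ⊕ ipad = 6f 36 36 36 36; K' ⊕ opad = 05 5c 5c 5c 5c.
Inner hash: sum = 111+54+54+54+54+201+209+174+142+96 = 1149 → 04 7d.
Outer hash (recomputed tag): sum = 5+92+92+92+92+4+125 = 502 → 01 f6.
Recomputed tag = 01f6; claimed = 0141 → mismatch.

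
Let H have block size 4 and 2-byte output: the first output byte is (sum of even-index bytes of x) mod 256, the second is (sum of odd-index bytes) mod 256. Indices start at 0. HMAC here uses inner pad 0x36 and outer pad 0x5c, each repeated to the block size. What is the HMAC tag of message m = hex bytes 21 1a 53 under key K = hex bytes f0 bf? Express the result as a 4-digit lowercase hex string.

Key hex bytes f0 bf is 2 bytes ≤ B = 4; zero-pad to 4 bytes: K' = f0 bf 00 00.
K' ⊕ ipad = c6 89 36 36.  K' ⊕ opad = ac e3 5c 5c.
Inner input = (K'⊕ipad) ∥ m = c6 89 36 36 ∥ 21 1a 53.
Inner hash: even-index sum = 368 mod 256 = 112; odd-index sum = 217 mod 256 = 217 → 70 d9.
Outer input = (K'⊕opad) ∥ inner = ac e3 5c 5c ∥ 70 d9.
Outer hash (tag): even-index sum = 376 mod 256 = 120; odd-index sum = 536 mod 256 = 24 → 78 18.

7818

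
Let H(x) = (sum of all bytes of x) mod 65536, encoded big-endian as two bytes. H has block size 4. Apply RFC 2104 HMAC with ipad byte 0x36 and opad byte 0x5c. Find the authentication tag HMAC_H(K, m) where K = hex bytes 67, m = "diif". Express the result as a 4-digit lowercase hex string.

Key hex bytes 67 is 1 byte ≤ B = 4; zero-pad to 4 bytes: K' = 67 00 00 00.
K' ⊕ ipad = 51 36 36 36.  K' ⊕ opad = 3b 5c 5c 5c.
Inner input = (K'⊕ipad) ∥ m = 51 36 36 36 ∥ 64 69 69 66.
Inner hash: sum = 81+54+54+54+100+105+105+102 = 655 → 02 8f.
Outer input = (K'⊕opad) ∥ inner = 3b 5c 5c 5c ∥ 02 8f.
Outer hash (tag): sum = 59+92+92+92+2+143 = 480 → 01 e0.

01e0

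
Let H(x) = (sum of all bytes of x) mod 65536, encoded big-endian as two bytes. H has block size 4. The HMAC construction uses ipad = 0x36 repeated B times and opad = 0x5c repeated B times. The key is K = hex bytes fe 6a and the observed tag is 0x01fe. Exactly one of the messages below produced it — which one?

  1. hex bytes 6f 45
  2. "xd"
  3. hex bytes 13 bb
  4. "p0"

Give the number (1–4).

Key hex bytes fe 6a is 2 bytes ≤ B = 4; zero-pad to 4 bytes: K' = fe 6a 00 00.
K' ⊕ ipad = c8 5c 36 36; K' ⊕ opad = a2 36 5c 5c.
m1: inner = H(c8 5c 36 36 6f 45) = 02 44; tag = H(a2 36 5c 5c 02 44) = 01d6
m2: inner = H(c8 5c 36 36 78 64) = 02 6c; tag = H(a2 36 5c 5c 02 6c) = 01fe ← matches
m3: inner = H(c8 5c 36 36 13 bb) = 02 5e; tag = H(a2 36 5c 5c 02 5e) = 01f0
m4: inner = H(c8 5c 36 36 70 30) = 02 30; tag = H(a2 36 5c 5c 02 30) = 01c2

2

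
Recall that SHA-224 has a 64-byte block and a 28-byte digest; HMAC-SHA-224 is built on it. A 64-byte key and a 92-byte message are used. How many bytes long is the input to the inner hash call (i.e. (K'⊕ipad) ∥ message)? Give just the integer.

Key is 64 ≤ 64 bytes, zero-padded: |K'| = 64.
Inner input = (K'⊕ipad) ∥ m → 64 + 92 = 156 bytes.

156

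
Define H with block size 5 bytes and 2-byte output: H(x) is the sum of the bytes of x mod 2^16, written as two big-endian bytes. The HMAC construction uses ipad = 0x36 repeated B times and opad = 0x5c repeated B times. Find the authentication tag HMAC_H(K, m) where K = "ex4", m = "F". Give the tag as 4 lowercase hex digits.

Key "ex4" = 65 78 34 is 3 bytes ≤ B = 5; zero-pad to 5 bytes: K' = 65 78 34 00 00.
K' ⊕ ipad = 53 4e 02 36 36.  K' ⊕ opad = 39 24 68 5c 5c.
Inner input = (K'⊕ipad) ∥ m = 53 4e 02 36 36 ∥ 46.
Inner hash: sum = 83+78+2+54+54+70 = 341 → 01 55.
Outer input = (K'⊕opad) ∥ inner = 39 24 68 5c 5c ∥ 01 55.
Outer hash (tag): sum = 57+36+104+92+92+1+85 = 467 → 01 d3.

01d3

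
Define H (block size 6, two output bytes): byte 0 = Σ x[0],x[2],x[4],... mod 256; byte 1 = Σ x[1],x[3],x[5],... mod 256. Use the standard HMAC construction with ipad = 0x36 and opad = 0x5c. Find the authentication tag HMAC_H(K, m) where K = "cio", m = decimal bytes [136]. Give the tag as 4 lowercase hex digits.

Key "cio" = 63 69 6f is 3 bytes ≤ B = 6; zero-pad to 6 bytes: K' = 63 69 6f 00 00 00.
K' ⊕ ipad = 55 5f 59 36 36 36.  K' ⊕ opad = 3f 35 33 5c 5c 5c.
Inner input = (K'⊕ipad) ∥ m = 55 5f 59 36 36 36 ∥ 88.
Inner hash: even-index sum = 364 mod 256 = 108; odd-index sum = 203 mod 256 = 203 → 6c cb.
Outer input = (K'⊕opad) ∥ inner = 3f 35 33 5c 5c 5c ∥ 6c cb.
Outer hash (tag): even-index sum = 314 mod 256 = 58; odd-index sum = 440 mod 256 = 184 → 3a b8.

3ab8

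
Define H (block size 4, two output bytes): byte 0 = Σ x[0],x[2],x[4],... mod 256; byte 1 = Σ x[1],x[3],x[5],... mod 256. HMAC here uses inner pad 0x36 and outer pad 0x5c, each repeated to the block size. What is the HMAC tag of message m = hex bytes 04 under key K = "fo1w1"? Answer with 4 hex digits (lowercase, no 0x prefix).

281c

Key "fo1w1" = 66 6f 31 77 31 is 5 bytes > B = 4, so hash it first: H(key) = c8 e6, then zero-pad to 4 bytes: K' = c8 e6 00 00.
K' ⊕ ipad = fe d0 36 36.  K' ⊕ opad = 94 ba 5c 5c.
Inner input = (K'⊕ipad) ∥ m = fe d0 36 36 ∥ 04.
Inner hash: even-index sum = 312 mod 256 = 56; odd-index sum = 262 mod 256 = 6 → 38 06.
Outer input = (K'⊕opad) ∥ inner = 94 ba 5c 5c ∥ 38 06.
Outer hash (tag): even-index sum = 296 mod 256 = 40; odd-index sum = 284 mod 256 = 28 → 28 1c.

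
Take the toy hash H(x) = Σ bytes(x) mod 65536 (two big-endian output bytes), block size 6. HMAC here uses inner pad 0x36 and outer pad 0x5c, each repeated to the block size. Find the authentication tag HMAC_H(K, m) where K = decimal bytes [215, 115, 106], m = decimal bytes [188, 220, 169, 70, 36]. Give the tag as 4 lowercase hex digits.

02d7

Key decimal bytes [215, 115, 106] = d7 73 6a is 3 bytes ≤ B = 6; zero-pad to 6 bytes: K' = d7 73 6a 00 00 00.
K' ⊕ ipad = e1 45 5c 36 36 36.  K' ⊕ opad = 8b 2f 36 5c 5c 5c.
Inner input = (K'⊕ipad) ∥ m = e1 45 5c 36 36 36 ∥ bc dc a9 46 24.
Inner hash: sum = 225+69+92+54+54+54+188+220+169+70+36 = 1231 → 04 cf.
Outer input = (K'⊕opad) ∥ inner = 8b 2f 36 5c 5c 5c ∥ 04 cf.
Outer hash (tag): sum = 139+47+54+92+92+92+4+207 = 727 → 02 d7.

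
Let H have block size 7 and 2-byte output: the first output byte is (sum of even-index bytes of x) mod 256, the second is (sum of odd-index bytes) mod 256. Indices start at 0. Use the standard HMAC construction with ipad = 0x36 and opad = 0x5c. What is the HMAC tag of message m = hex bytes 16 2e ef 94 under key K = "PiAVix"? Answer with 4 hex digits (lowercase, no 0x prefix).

Key "PiAVix" = 50 69 41 56 69 78 is 6 bytes ≤ B = 7; zero-pad to 7 bytes: K' = 50 69 41 56 69 78 00.
K' ⊕ ipad = 66 5f 77 60 5f 4e 36.  K' ⊕ opad = 0c 35 1d 0a 35 24 5c.
Inner input = (K'⊕ipad) ∥ m = 66 5f 77 60 5f 4e 36 ∥ 16 2e ef 94.
Inner hash: even-index sum = 564 mod 256 = 52; odd-index sum = 530 mod 256 = 18 → 34 12.
Outer input = (K'⊕opad) ∥ inner = 0c 35 1d 0a 35 24 5c ∥ 34 12.
Outer hash (tag): even-index sum = 204 mod 256 = 204; odd-index sum = 151 mod 256 = 151 → cc 97.

cc97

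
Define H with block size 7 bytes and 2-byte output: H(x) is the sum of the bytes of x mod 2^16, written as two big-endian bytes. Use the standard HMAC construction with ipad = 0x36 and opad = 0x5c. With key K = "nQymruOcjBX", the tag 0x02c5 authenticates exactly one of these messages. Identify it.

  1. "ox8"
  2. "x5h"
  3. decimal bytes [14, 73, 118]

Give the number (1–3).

Key "nQymruOcjBX" = 6e 51 79 6d 72 75 4f 63 6a 42 58 is 11 bytes > B = 7, so hash it first: H(key) = 04 42, then zero-pad to 7 bytes: K' = 04 42 00 00 00 00 00.
K' ⊕ ipad = 32 74 36 36 36 36 36; K' ⊕ opad = 58 1e 5c 5c 5c 5c 5c.
m1: inner = H(32 74 36 36 36 36 36 6f 78 38) = 02 d3; tag = H(58 1e 5c 5c 5c 5c 5c 02 d3) = 0317
m2: inner = H(32 74 36 36 36 36 36 78 35 68) = 02 c9; tag = H(58 1e 5c 5c 5c 5c 5c 02 c9) = 030d
m3: inner = H(32 74 36 36 36 36 36 0e 49 76) = 02 81; tag = H(58 1e 5c 5c 5c 5c 5c 02 81) = 02c5 ← matches

3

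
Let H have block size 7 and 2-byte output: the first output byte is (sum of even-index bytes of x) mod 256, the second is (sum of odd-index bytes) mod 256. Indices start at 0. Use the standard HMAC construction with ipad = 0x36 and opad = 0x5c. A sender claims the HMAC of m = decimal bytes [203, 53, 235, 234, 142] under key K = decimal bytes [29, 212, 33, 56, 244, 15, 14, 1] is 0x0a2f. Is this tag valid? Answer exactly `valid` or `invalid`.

Key decimal bytes [29, 212, 33, 56, 244, 15, 14, 1] = 1d d4 21 38 f4 0f 0e 01 is 8 bytes > B = 7, so hash it first: H(key) = 40 1c, then zero-pad to 7 bytes: K' = 40 1c 00 00 00 00 00.
K' ⊕ ipad = 76 2a 36 36 36 36 36; K' ⊕ opad = 1c 40 5c 5c 5c 5c 5c.
Inner hash: even-index sum = 567 mod 256 = 55; odd-index sum = 730 mod 256 = 218 → 37 da.
Outer hash (recomputed tag): even-index sum = 522 mod 256 = 10; odd-index sum = 303 mod 256 = 47 → 0a 2f.
Recomputed tag = 0a2f; claimed = 0a2f → match.

valid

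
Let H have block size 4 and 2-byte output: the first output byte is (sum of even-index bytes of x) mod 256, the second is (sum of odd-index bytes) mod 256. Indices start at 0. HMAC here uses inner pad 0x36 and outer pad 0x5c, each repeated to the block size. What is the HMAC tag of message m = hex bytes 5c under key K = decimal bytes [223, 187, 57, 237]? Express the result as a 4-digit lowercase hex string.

3c00

Key decimal bytes [223, 187, 57, 237] = df bb 39 ed is exactly B = 4 bytes: K' = df bb 39 ed.
K' ⊕ ipad = e9 8d 0f db.  K' ⊕ opad = 83 e7 65 b1.
Inner input = (K'⊕ipad) ∥ m = e9 8d 0f db ∥ 5c.
Inner hash: even-index sum = 340 mod 256 = 84; odd-index sum = 360 mod 256 = 104 → 54 68.
Outer input = (K'⊕opad) ∥ inner = 83 e7 65 b1 ∥ 54 68.
Outer hash (tag): even-index sum = 316 mod 256 = 60; odd-index sum = 512 mod 256 = 0 → 3c 00.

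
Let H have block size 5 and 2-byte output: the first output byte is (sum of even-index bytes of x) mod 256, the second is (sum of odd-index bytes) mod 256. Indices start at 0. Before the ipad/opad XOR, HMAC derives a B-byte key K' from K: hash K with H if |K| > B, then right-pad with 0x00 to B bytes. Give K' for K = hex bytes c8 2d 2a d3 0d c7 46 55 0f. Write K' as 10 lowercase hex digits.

|K| = 9 > B = 5, so first hash the key.
H(K): even-index sum = 340 mod 256 = 84; odd-index sum = 540 mod 256 = 28 → 54 1c.
Zero-pad H(K) = 54 1c to 5 bytes: K' = 54 1c 00 00 00.

541c000000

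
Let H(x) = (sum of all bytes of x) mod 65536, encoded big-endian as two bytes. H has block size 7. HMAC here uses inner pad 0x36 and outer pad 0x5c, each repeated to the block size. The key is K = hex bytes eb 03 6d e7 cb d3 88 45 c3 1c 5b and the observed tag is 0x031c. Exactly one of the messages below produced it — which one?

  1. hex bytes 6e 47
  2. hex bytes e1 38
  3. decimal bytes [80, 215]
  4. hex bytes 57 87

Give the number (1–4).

3

Key hex bytes eb 03 6d e7 cb d3 88 45 c3 1c 5b is 11 bytes > B = 7, so hash it first: H(key) = 05 e7, then zero-pad to 7 bytes: K' = 05 e7 00 00 00 00 00.
K' ⊕ ipad = 33 d1 36 36 36 36 36; K' ⊕ opad = 59 bb 5c 5c 5c 5c 5c.
m1: inner = H(33 d1 36 36 36 36 36 6e 47) = 02 c7; tag = H(59 bb 5c 5c 5c 5c 5c 02 c7) = 03a9
m2: inner = H(33 d1 36 36 36 36 36 e1 38) = 03 2b; tag = H(59 bb 5c 5c 5c 5c 5c 03 2b) = 030e
m3: inner = H(33 d1 36 36 36 36 36 50 d7) = 03 39; tag = H(59 bb 5c 5c 5c 5c 5c 03 39) = 031c ← matches
m4: inner = H(33 d1 36 36 36 36 36 57 87) = 02 f0; tag = H(59 bb 5c 5c 5c 5c 5c 02 f0) = 03d2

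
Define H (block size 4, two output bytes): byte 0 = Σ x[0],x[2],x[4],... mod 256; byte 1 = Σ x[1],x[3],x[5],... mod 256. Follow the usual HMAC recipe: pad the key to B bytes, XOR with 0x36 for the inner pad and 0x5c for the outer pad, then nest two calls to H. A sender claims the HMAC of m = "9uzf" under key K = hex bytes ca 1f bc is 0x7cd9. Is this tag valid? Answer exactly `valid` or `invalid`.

Key hex bytes ca 1f bc is 3 bytes ≤ B = 4; zero-pad to 4 bytes: K' = ca 1f bc 00.
K' ⊕ ipad = fc 29 8a 36; K' ⊕ opad = 96 43 e0 5c.
Inner hash: even-index sum = 569 mod 256 = 57; odd-index sum = 314 mod 256 = 58 → 39 3a.
Outer hash (recomputed tag): even-index sum = 431 mod 256 = 175; odd-index sum = 217 mod 256 = 217 → af d9.
Recomputed tag = afd9; claimed = 7cd9 → mismatch.

invalid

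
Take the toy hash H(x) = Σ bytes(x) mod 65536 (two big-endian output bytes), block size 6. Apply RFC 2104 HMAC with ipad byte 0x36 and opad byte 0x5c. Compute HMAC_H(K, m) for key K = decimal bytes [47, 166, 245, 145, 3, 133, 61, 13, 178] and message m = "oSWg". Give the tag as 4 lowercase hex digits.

02cb

Key decimal bytes [47, 166, 245, 145, 3, 133, 61, 13, 178] = 2f a6 f5 91 03 85 3d 0d b2 is 9 bytes > B = 6, so hash it first: H(key) = 03 df, then zero-pad to 6 bytes: K' = 03 df 00 00 00 00.
K' ⊕ ipad = 35 e9 36 36 36 36.  K' ⊕ opad = 5f 83 5c 5c 5c 5c.
Inner input = (K'⊕ipad) ∥ m = 35 e9 36 36 36 36 ∥ 6f 53 57 67.
Inner hash: sum = 53+233+54+54+54+54+111+83+87+103 = 886 → 03 76.
Outer input = (K'⊕opad) ∥ inner = 5f 83 5c 5c 5c 5c ∥ 03 76.
Outer hash (tag): sum = 95+131+92+92+92+92+3+118 = 715 → 02 cb.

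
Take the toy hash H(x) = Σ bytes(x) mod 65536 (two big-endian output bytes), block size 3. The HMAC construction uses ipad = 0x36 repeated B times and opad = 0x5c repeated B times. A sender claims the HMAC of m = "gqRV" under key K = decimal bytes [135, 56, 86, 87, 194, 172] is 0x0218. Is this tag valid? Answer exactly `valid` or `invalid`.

valid

Key decimal bytes [135, 56, 86, 87, 194, 172] = 87 38 56 57 c2 ac is 6 bytes > B = 3, so hash it first: H(key) = 02 da, then zero-pad to 3 bytes: K' = 02 da 00.
K' ⊕ ipad = 34 ec 36; K' ⊕ opad = 5e 86 5c.
Inner hash: sum = 52+236+54+103+113+82+86 = 726 → 02 d6.
Outer hash (recomputed tag): sum = 94+134+92+2+214 = 536 → 02 18.
Recomputed tag = 0218; claimed = 0218 → match.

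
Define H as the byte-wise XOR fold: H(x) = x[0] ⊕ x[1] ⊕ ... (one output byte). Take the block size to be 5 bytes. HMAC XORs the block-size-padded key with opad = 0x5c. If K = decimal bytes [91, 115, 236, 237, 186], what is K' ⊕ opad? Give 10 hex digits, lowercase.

Key decimal bytes [91, 115, 236, 237, 186] = 5b 73 ec ed ba is exactly B = 5 bytes: K' = 5b 73 ec ed ba.
XOR each byte with 0x5c: 5b⊕5c=07, 73⊕5c=2f, ec⊕5c=b0, ed⊕5c=b1, ba⊕5c=e6.

072fb0b1e6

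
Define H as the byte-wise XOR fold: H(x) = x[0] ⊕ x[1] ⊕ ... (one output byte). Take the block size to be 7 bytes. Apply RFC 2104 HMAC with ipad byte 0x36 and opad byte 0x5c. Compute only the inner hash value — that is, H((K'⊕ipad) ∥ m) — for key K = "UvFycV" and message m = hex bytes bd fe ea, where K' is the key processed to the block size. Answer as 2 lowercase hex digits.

Key "UvFycV" = 55 76 46 79 63 56 is 6 bytes ≤ B = 7; zero-pad to 7 bytes: K' = 55 76 46 79 63 56 00.
K' ⊕ ipad = 63 40 70 4f 55 60 36.
Inner input = 63 40 70 4f 55 60 36 ∥ bd fe ea.
Inner hash: XOR 63⊕40⊕70⊕4f⊕55⊕60⊕36⊕bd⊕fe⊕ea = b6.

b6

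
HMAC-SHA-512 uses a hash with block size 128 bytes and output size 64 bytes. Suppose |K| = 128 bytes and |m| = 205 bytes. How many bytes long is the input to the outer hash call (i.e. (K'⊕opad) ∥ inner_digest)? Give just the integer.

Key is 128 ≤ 128 bytes, zero-padded: |K'| = 128.
Outer input = (K'⊕opad) ∥ H(inner) → 128 + 64 = 192 bytes.

192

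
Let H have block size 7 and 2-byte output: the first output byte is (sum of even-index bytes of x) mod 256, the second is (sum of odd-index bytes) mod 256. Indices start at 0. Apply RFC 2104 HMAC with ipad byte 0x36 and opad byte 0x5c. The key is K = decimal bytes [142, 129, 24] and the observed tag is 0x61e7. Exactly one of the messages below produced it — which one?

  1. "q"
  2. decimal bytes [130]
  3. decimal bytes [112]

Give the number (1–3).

3

Key decimal bytes [142, 129, 24] = 8e 81 18 is 3 bytes ≤ B = 7; zero-pad to 7 bytes: K' = 8e 81 18 00 00 00 00.
K' ⊕ ipad = b8 b7 2e 36 36 36 36; K' ⊕ opad = d2 dd 44 5c 5c 5c 5c.
m1: inner = H(b8 b7 2e 36 36 36 36 71) = 52 94; tag = H(d2 dd 44 5c 5c 5c 5c 52 94) = 62e7
m2: inner = H(b8 b7 2e 36 36 36 36 82) = 52 a5; tag = H(d2 dd 44 5c 5c 5c 5c 52 a5) = 73e7
m3: inner = H(b8 b7 2e 36 36 36 36 70) = 52 93; tag = H(d2 dd 44 5c 5c 5c 5c 52 93) = 61e7 ← matches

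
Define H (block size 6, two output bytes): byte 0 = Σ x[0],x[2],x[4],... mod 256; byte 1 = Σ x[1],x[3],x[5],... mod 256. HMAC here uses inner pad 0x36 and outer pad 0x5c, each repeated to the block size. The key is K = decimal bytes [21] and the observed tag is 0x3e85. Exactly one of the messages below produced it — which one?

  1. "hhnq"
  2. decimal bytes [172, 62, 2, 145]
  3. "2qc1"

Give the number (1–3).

2

Key decimal bytes [21] = 15 is 1 byte ≤ B = 6; zero-pad to 6 bytes: K' = 15 00 00 00 00 00.
K' ⊕ ipad = 23 36 36 36 36 36; K' ⊕ opad = 49 5c 5c 5c 5c 5c.
m1: inner = H(23 36 36 36 36 36 68 68 6e 71) = 65 7b; tag = H(49 5c 5c 5c 5c 5c 65 7b) = 668f
m2: inner = H(23 36 36 36 36 36 ac 3e 02 91) = 3d 71; tag = H(49 5c 5c 5c 5c 5c 3d 71) = 3e85 ← matches
m3: inner = H(23 36 36 36 36 36 32 71 63 31) = 24 44; tag = H(49 5c 5c 5c 5c 5c 24 44) = 2558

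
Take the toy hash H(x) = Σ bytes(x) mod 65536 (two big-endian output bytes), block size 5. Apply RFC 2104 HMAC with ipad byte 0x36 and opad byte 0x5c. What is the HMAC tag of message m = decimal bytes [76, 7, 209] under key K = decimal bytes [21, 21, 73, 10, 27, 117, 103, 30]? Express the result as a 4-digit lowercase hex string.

02e2

Key decimal bytes [21, 21, 73, 10, 27, 117, 103, 30] = 15 15 49 0a 1b 75 67 1e is 8 bytes > B = 5, so hash it first: H(key) = 01 92, then zero-pad to 5 bytes: K' = 01 92 00 00 00.
K' ⊕ ipad = 37 a4 36 36 36.  K' ⊕ opad = 5d ce 5c 5c 5c.
Inner input = (K'⊕ipad) ∥ m = 37 a4 36 36 36 ∥ 4c 07 d1.
Inner hash: sum = 55+164+54+54+54+76+7+209 = 673 → 02 a1.
Outer input = (K'⊕opad) ∥ inner = 5d ce 5c 5c 5c ∥ 02 a1.
Outer hash (tag): sum = 93+206+92+92+92+2+161 = 738 → 02 e2.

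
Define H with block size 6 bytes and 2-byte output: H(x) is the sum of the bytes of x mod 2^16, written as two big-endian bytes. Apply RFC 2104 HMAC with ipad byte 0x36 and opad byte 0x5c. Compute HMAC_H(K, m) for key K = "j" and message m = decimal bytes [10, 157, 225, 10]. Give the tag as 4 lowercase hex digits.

Key "j" = 6a is 1 byte ≤ B = 6; zero-pad to 6 bytes: K' = 6a 00 00 00 00 00.
K' ⊕ ipad = 5c 36 36 36 36 36.  K' ⊕ opad = 36 5c 5c 5c 5c 5c.
Inner input = (K'⊕ipad) ∥ m = 5c 36 36 36 36 36 ∥ 0a 9d e1 0a.
Inner hash: sum = 92+54+54+54+54+54+10+157+225+10 = 764 → 02 fc.
Outer input = (K'⊕opad) ∥ inner = 36 5c 5c 5c 5c 5c ∥ 02 fc.
Outer hash (tag): sum = 54+92+92+92+92+92+2+252 = 768 → 03 00.

0300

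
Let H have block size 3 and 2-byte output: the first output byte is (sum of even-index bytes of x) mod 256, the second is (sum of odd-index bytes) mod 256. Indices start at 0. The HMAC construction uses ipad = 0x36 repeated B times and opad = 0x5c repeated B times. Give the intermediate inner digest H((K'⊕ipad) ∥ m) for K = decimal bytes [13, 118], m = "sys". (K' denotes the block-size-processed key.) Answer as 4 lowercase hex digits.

ea26

Key decimal bytes [13, 118] = 0d 76 is 2 bytes ≤ B = 3; zero-pad to 3 bytes: K' = 0d 76 00.
K' ⊕ ipad = 3b 40 36.
Inner input = 3b 40 36 ∥ 73 79 73.
Inner hash: even-index sum = 234 mod 256 = 234; odd-index sum = 294 mod 256 = 38 → ea 26.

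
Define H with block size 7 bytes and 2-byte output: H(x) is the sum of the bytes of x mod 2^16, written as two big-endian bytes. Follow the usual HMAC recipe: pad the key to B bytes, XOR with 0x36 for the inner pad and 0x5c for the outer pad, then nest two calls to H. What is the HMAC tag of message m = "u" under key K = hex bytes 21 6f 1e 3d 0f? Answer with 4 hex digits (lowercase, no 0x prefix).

031c

Key hex bytes 21 6f 1e 3d 0f is 5 bytes ≤ B = 7; zero-pad to 7 bytes: K' = 21 6f 1e 3d 0f 00 00.
K' ⊕ ipad = 17 59 28 0b 39 36 36.  K' ⊕ opad = 7d 33 42 61 53 5c 5c.
Inner input = (K'⊕ipad) ∥ m = 17 59 28 0b 39 36 36 ∥ 75.
Inner hash: sum = 23+89+40+11+57+54+54+117 = 445 → 01 bd.
Outer input = (K'⊕opad) ∥ inner = 7d 33 42 61 53 5c 5c ∥ 01 bd.
Outer hash (tag): sum = 125+51+66+97+83+92+92+1+189 = 796 → 03 1c.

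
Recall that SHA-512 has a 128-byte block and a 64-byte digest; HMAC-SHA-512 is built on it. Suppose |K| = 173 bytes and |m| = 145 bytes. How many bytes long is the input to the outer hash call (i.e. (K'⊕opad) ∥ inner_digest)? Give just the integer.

Key is 173 > 128 bytes, so it is hashed to 64 bytes then zero-padded to 128: |K'| = 128.
Outer input = (K'⊕opad) ∥ H(inner) → 128 + 64 = 192 bytes.

192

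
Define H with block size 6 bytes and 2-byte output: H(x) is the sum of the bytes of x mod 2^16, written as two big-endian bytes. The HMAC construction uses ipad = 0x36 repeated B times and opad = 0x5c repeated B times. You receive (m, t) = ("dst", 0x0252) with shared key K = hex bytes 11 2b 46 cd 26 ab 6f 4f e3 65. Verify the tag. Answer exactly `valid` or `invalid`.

Key hex bytes 11 2b 46 cd 26 ab 6f 4f e3 65 is 10 bytes > B = 6, so hash it first: H(key) = 04 26, then zero-pad to 6 bytes: K' = 04 26 00 00 00 00.
K' ⊕ ipad = 32 10 36 36 36 36; K' ⊕ opad = 58 7a 5c 5c 5c 5c.
Inner hash: sum = 50+16+54+54+54+54+100+115+116 = 613 → 02 65.
Outer hash (recomputed tag): sum = 88+122+92+92+92+92+2+101 = 681 → 02 a9.
Recomputed tag = 02a9; claimed = 0252 → mismatch.

invalid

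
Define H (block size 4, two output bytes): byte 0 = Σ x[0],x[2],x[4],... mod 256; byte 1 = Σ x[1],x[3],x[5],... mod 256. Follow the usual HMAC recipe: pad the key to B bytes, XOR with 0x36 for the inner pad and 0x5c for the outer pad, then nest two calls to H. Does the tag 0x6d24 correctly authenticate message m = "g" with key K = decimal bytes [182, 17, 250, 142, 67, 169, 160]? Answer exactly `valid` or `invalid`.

valid

Key decimal bytes [182, 17, 250, 142, 67, 169, 160] = b6 11 fa 8e 43 a9 a0 is 7 bytes > B = 4, so hash it first: H(key) = 93 48, then zero-pad to 4 bytes: K' = 93 48 00 00.
K' ⊕ ipad = a5 7e 36 36; K' ⊕ opad = cf 14 5c 5c.
Inner hash: even-index sum = 322 mod 256 = 66; odd-index sum = 180 mod 256 = 180 → 42 b4.
Outer hash (recomputed tag): even-index sum = 365 mod 256 = 109; odd-index sum = 292 mod 256 = 36 → 6d 24.
Recomputed tag = 6d24; claimed = 6d24 → match.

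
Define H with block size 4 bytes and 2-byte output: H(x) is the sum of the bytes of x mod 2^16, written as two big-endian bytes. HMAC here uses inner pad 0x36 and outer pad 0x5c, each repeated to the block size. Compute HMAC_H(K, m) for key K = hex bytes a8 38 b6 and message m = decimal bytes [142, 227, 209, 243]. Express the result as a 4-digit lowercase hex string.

0339

Key hex bytes a8 38 b6 is 3 bytes ≤ B = 4; zero-pad to 4 bytes: K' = a8 38 b6 00.
K' ⊕ ipad = 9e 0e 80 36.  K' ⊕ opad = f4 64 ea 5c.
Inner input = (K'⊕ipad) ∥ m = 9e 0e 80 36 ∥ 8e e3 d1 f3.
Inner hash: sum = 158+14+128+54+142+227+209+243 = 1175 → 04 97.
Outer input = (K'⊕opad) ∥ inner = f4 64 ea 5c ∥ 04 97.
Outer hash (tag): sum = 244+100+234+92+4+151 = 825 → 03 39.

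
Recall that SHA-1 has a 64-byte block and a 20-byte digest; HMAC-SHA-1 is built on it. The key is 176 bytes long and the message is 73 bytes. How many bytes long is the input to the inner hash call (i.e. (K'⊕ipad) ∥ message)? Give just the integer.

Key is 176 > 64 bytes, so it is hashed to 20 bytes then zero-padded to 64: |K'| = 64.
Inner input = (K'⊕ipad) ∥ m → 64 + 73 = 137 bytes.

137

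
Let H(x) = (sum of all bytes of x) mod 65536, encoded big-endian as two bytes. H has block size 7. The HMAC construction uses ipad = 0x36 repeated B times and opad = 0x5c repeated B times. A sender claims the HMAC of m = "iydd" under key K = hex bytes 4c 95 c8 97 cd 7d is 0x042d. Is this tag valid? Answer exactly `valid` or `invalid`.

Key hex bytes 4c 95 c8 97 cd 7d is 6 bytes ≤ B = 7; zero-pad to 7 bytes: K' = 4c 95 c8 97 cd 7d 00.
K' ⊕ ipad = 7a a3 fe a1 fb 4b 36; K' ⊕ opad = 10 c9 94 cb 91 21 5c.
Inner hash: sum = 122+163+254+161+251+75+54+105+121+100+100 = 1506 → 05 e2.
Outer hash (recomputed tag): sum = 16+201+148+203+145+33+92+5+226 = 1069 → 04 2d.
Recomputed tag = 042d; claimed = 042d → match.

valid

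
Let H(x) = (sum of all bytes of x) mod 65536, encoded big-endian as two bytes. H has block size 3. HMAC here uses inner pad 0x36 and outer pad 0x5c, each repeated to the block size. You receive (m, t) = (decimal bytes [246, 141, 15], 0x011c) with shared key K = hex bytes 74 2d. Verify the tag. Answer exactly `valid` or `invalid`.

Key hex bytes 74 2d is 2 bytes ≤ B = 3; zero-pad to 3 bytes: K' = 74 2d 00.
K' ⊕ ipad = 42 1b 36; K' ⊕ opad = 28 71 5c.
Inner hash: sum = 66+27+54+246+141+15 = 549 → 02 25.
Outer hash (recomputed tag): sum = 40+113+92+2+37 = 284 → 01 1c.
Recomputed tag = 011c; claimed = 011c → match.

valid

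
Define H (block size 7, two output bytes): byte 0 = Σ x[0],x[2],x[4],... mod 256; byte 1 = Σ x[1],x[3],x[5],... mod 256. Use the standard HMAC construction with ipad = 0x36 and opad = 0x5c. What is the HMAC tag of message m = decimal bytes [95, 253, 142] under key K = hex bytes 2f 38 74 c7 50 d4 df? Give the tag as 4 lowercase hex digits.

Key hex bytes 2f 38 74 c7 50 d4 df is exactly B = 7 bytes: K' = 2f 38 74 c7 50 d4 df.
K' ⊕ ipad = 19 0e 42 f1 66 e2 e9.  K' ⊕ opad = 73 64 28 9b 0c 88 83.
Inner input = (K'⊕ipad) ∥ m = 19 0e 42 f1 66 e2 e9 ∥ 5f fd 8e.
Inner hash: even-index sum = 679 mod 256 = 167; odd-index sum = 718 mod 256 = 206 → a7 ce.
Outer input = (K'⊕opad) ∥ inner = 73 64 28 9b 0c 88 83 ∥ a7 ce.
Outer hash (tag): even-index sum = 504 mod 256 = 248; odd-index sum = 558 mod 256 = 46 → f8 2e.

f82e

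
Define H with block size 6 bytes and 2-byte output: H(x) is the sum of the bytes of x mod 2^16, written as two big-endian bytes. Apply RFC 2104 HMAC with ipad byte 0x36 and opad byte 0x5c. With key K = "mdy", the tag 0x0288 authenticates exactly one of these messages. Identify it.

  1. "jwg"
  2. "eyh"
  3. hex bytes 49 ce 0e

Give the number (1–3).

Key "mdy" = 6d 64 79 is 3 bytes ≤ B = 6; zero-pad to 6 bytes: K' = 6d 64 79 00 00 00.
K' ⊕ ipad = 5b 52 4f 36 36 36; K' ⊕ opad = 31 38 25 5c 5c 5c.
m1: inner = H(5b 52 4f 36 36 36 6a 77 67) = 02 e6; tag = H(31 38 25 5c 5c 5c 02 e6) = 028a
m2: inner = H(5b 52 4f 36 36 36 65 79 68) = 02 e4; tag = H(31 38 25 5c 5c 5c 02 e4) = 0288 ← matches
m3: inner = H(5b 52 4f 36 36 36 49 ce 0e) = 02 c3; tag = H(31 38 25 5c 5c 5c 02 c3) = 0267

2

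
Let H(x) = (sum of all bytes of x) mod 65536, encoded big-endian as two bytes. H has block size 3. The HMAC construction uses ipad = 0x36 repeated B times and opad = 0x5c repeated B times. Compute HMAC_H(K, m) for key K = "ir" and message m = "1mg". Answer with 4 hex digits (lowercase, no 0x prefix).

019e

Key "ir" = 69 72 is 2 bytes ≤ B = 3; zero-pad to 3 bytes: K' = 69 72 00.
K' ⊕ ipad = 5f 44 36.  K' ⊕ opad = 35 2e 5c.
Inner input = (K'⊕ipad) ∥ m = 5f 44 36 ∥ 31 6d 67.
Inner hash: sum = 95+68+54+49+109+103 = 478 → 01 de.
Outer input = (K'⊕opad) ∥ inner = 35 2e 5c ∥ 01 de.
Outer hash (tag): sum = 53+46+92+1+222 = 414 → 01 9e.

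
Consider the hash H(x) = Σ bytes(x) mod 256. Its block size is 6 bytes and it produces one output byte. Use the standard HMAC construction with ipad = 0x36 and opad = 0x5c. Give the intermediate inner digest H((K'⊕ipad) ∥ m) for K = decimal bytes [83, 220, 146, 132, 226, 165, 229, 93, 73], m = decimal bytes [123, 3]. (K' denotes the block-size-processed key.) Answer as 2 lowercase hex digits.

Key decimal bytes [83, 220, 146, 132, 226, 165, 229, 93, 73] = 53 dc 92 84 e2 a5 e5 5d 49 is 9 bytes > B = 6, so hash it first: H(key) = 57, then zero-pad to 6 bytes: K' = 57 00 00 00 00 00.
K' ⊕ ipad = 61 36 36 36 36 36.
Inner input = 61 36 36 36 36 36 ∥ 7b 03.
Inner hash: sum = 97+54+54+54+54+54+123+3 = 493; mod 256 = 237 → ed.

ed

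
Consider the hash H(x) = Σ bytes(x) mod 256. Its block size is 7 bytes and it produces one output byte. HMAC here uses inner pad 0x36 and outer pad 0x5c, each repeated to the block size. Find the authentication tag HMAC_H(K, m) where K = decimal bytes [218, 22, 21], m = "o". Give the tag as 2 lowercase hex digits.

Key decimal bytes [218, 22, 21] = da 16 15 is 3 bytes ≤ B = 7; zero-pad to 7 bytes: K' = da 16 15 00 00 00 00.
K' ⊕ ipad = ec 20 23 36 36 36 36.  K' ⊕ opad = 86 4a 49 5c 5c 5c 5c.
Inner input = (K'⊕ipad) ∥ m = ec 20 23 36 36 36 36 ∥ 6f.
Inner hash: sum = 236+32+35+54+54+54+54+111 = 630; mod 256 = 118 → 76.
Outer input = (K'⊕opad) ∥ inner = 86 4a 49 5c 5c 5c 5c ∥ 76.
Outer hash (tag): sum = 134+74+73+92+92+92+92+118 = 767; mod 256 = 255 → ff.

ff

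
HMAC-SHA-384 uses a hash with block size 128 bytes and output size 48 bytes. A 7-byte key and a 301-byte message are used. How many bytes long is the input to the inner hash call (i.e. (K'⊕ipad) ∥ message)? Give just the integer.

429

Key is 7 ≤ 128 bytes, zero-padded: |K'| = 128.
Inner input = (K'⊕ipad) ∥ m → 128 + 301 = 429 bytes.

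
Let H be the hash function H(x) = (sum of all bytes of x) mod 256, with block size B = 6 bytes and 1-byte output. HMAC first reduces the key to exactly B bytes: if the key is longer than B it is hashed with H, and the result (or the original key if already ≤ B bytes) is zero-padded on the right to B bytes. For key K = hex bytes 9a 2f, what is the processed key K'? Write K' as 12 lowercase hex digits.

Key hex bytes 9a 2f is 2 bytes ≤ B = 6; zero-pad to 6 bytes: K' = 9a 2f 00 00 00 00.

9a2f00000000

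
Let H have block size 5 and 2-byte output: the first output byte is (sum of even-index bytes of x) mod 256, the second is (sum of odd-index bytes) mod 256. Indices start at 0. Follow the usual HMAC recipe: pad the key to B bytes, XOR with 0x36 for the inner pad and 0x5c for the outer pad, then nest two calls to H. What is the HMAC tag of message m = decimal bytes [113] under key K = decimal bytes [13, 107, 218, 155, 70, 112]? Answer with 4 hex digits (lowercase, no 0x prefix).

100d

Key decimal bytes [13, 107, 218, 155, 70, 112] = 0d 6b da 9b 46 70 is 6 bytes > B = 5, so hash it first: H(key) = 2d 76, then zero-pad to 5 bytes: K' = 2d 76 00 00 00.
K' ⊕ ipad = 1b 40 36 36 36.  K' ⊕ opad = 71 2a 5c 5c 5c.
Inner input = (K'⊕ipad) ∥ m = 1b 40 36 36 36 ∥ 71.
Inner hash: even-index sum = 135 mod 256 = 135; odd-index sum = 231 mod 256 = 231 → 87 e7.
Outer input = (K'⊕opad) ∥ inner = 71 2a 5c 5c 5c ∥ 87 e7.
Outer hash (tag): even-index sum = 528 mod 256 = 16; odd-index sum = 269 mod 256 = 13 → 10 0d.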